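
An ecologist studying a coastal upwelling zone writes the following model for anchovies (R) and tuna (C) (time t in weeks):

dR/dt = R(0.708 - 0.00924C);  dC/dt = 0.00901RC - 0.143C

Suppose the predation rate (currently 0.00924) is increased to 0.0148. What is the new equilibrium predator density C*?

C* ≈ 47.8

At the interior fixed point, setting dR/dt = 0 with R > 0 fixes C* = (prey growth rate)/(RC coefficient) — independent of the other coefficients.
With the change, C* = 0.708/0.0148 = 47.8; it falls from 76.6.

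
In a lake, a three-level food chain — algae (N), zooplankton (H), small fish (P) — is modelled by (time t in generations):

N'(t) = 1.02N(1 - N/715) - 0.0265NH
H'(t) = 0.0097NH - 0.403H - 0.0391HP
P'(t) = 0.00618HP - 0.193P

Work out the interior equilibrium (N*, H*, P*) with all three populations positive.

From dP/dt = 0: 0.00618H* = 0.193, so H* = 31.2.
From dN/dt = 0: 1.02(1 - N*/715) = 0.0265·31.2, giving N* = 715·(1 - 0.811) = 135.
From dH/dt = 0: 0.0097·135 - 0.403 = 0.0391P*, so P* = 0.905/0.0391 = 23.2.

N* ≈ 135, H* ≈ 31.2, P* ≈ 23.2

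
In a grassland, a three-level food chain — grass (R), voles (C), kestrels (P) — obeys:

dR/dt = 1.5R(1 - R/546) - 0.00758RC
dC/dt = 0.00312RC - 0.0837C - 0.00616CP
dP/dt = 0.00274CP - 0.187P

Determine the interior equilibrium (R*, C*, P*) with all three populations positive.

R* ≈ 358, C* ≈ 68.2, P* ≈ 168

From dP/dt = 0: 0.00274C* = 0.187, so C* = 68.2.
From dR/dt = 0: 1.5(1 - R*/546) = 0.00758·68.2, giving R* = 546·(1 - 0.345) = 358.
From dC/dt = 0: 0.00312·358 - 0.0837 = 0.00616P*, so P* = 1.03/0.00616 = 168.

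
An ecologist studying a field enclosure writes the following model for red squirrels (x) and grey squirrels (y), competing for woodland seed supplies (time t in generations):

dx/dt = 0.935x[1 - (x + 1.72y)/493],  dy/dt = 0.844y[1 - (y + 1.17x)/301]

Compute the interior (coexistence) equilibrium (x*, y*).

x* ≈ 24.4, y* ≈ 272

Setting both brackets to zero gives the nullclines x + 1.72y = 493 and 1.17x + y = 301.
Substituting y = 301 - 1.17x into the first: x(1 - 1.72·1.17) = 493 - 1.72·301.
So x* = -24.7/-1.01 = 24.4, and then y* = 301 - 1.17·24.4 = 272.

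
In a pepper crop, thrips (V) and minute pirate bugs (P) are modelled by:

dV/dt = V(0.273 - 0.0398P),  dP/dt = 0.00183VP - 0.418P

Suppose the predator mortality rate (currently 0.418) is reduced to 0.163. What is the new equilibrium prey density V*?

V* ≈ 89.1

At the interior fixed point, setting dP/dt = 0 with P > 0 fixes V* = (predator death rate)/(VP coefficient) — independent of the other coefficients.
With the change, V* = 0.163/0.00183 = 89.1; it falls from 228.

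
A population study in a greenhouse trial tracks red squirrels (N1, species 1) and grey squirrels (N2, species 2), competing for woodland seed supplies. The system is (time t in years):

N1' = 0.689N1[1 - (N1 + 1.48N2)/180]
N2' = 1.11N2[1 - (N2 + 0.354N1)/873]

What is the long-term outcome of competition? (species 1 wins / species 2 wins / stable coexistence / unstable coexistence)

Compare the nullcline intercepts: K1/α12 = 180/1.48 = 122 < K2 = 873; K2/α21 = 873/0.354 = 2470 > K1 = 180.
Since the inequalities point opposite ways, species 2 can invade but species 1 cannot.

species 2 excludes species 1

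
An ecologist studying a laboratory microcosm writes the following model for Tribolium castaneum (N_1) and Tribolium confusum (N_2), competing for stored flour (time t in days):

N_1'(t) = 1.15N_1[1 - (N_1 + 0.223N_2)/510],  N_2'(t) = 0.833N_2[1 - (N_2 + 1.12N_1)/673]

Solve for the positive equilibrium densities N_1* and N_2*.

N_1* ≈ 480, N_2* ≈ 136

Setting both brackets to zero gives the nullclines N_1 + 0.223N_2 = 510 and 1.12N_1 + N_2 = 673.
Substituting N_2 = 673 - 1.12N_1 into the first: N_1(1 - 0.223·1.12) = 510 - 0.223·673.
So N_1* = 360/0.75 = 480, and then N_2* = 673 - 1.12·480 = 136.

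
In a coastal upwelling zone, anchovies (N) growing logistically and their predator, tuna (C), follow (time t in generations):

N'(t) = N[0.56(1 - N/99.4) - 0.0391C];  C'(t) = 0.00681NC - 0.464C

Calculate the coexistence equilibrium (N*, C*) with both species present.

N* ≈ 68.1, C* ≈ 4.5

From dC/dt = 0 with C > 0: 0.00681N* = 0.464, so N* = 68.1.
Substitute into dN/dt = 0: 0.56(1 - 68.1/99.4) = 0.0391C*.
The bracket is 0.315, giving C* = 0.176/0.0391 = 4.5.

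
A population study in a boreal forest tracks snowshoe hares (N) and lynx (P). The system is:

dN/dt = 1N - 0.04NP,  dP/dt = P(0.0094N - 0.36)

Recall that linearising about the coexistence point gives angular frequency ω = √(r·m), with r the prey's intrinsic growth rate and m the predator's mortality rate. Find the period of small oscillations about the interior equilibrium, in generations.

T ≈ 10.5 generations

Here r = 1 and m = 0.36, so r·m = 0.36.
ω = √0.36 = 0.6 per generation, hence T = 2π/ω ≈ 10.5 generations.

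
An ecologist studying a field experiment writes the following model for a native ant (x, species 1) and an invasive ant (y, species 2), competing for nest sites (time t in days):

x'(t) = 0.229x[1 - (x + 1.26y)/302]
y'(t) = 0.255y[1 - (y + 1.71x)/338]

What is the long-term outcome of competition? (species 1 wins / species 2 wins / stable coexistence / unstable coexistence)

Compare the nullcline intercepts: K1/α12 = 302/1.26 = 240 < K2 = 338; K2/α21 = 338/1.71 = 198 < K1 = 302.
Since both are reversed, neither can invade when rare; the interior point is a saddle.

unstable coexistence (outcome depends on initial conditions)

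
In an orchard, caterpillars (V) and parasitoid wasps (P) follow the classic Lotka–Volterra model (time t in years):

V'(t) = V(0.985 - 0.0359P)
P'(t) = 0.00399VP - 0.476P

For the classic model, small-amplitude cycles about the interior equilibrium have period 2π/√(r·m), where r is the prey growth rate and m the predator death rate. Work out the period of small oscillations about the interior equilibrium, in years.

T ≈ 9.18 years

Here r = 0.985 and m = 0.476, so r·m = 0.469.
ω = √0.469 = 0.685 per year, hence T = 2π/ω ≈ 9.18 years.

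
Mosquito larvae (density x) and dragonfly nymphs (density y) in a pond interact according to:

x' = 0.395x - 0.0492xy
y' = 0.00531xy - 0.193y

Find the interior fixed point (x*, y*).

Set dy/dt = 0 with y > 0: 0.00531x - 0.193 = 0, so x* = 0.193/0.00531 = 36.3.
Set dx/dt = 0 with x > 0: 0.395 - 0.0492y = 0, so y* = 0.395/0.0492 = 8.03.

x* ≈ 36.3, y* ≈ 8.03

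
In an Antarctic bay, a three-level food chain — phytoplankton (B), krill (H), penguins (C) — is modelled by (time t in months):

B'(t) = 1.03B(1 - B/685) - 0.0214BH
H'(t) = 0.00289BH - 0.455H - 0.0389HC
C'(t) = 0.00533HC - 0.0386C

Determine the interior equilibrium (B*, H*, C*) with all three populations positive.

From dC/dt = 0: 0.00533H* = 0.0386, so H* = 7.24.
From dB/dt = 0: 1.03(1 - B*/685) = 0.0214·7.24, giving B* = 685·(1 - 0.15) = 582.
From dH/dt = 0: 0.00289·582 - 0.455 = 0.0389C*, so C* = 1.23/0.0389 = 31.5.

B* ≈ 582, H* ≈ 7.24, C* ≈ 31.5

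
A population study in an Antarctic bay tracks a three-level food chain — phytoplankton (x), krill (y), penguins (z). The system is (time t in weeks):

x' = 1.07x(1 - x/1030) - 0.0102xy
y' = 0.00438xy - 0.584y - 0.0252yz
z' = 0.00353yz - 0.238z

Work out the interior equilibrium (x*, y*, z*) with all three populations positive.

From dz/dt = 0: 0.00353y* = 0.238, so y* = 67.4.
From dx/dt = 0: 1.07(1 - x*/1030) = 0.0102·67.4, giving x* = 1030·(1 - 0.643) = 368.
From dy/dt = 0: 0.00438·368 - 0.584 = 0.0252z*, so z* = 1.03/0.0252 = 40.8.

x* ≈ 368, y* ≈ 67.4, z* ≈ 40.8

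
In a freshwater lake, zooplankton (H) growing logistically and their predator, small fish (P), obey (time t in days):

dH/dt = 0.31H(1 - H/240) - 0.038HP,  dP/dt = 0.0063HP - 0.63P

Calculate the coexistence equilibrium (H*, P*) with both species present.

From dP/dt = 0 with P > 0: 0.0063H* = 0.63, so H* = 100.
Substitute into dH/dt = 0: 0.31(1 - 100/240) = 0.038P*.
The bracket is 0.583, giving P* = 0.181/0.038 = 4.76.

H* ≈ 100, P* ≈ 4.76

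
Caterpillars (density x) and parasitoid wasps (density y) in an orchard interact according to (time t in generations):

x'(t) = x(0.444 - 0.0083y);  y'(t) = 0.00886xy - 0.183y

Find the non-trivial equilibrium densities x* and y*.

Set dy/dt = 0 with y > 0: 0.00886x - 0.183 = 0, so x* = 0.183/0.00886 = 20.7.
Set dx/dt = 0 with x > 0: 0.444 - 0.0083y = 0, so y* = 0.444/0.0083 = 53.5.

x* ≈ 20.7, y* ≈ 53.5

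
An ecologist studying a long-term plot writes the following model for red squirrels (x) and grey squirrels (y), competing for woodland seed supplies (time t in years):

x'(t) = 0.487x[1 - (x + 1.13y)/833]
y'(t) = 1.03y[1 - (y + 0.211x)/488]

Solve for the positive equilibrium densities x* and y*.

x* ≈ 370, y* ≈ 410

Setting both brackets to zero gives the nullclines x + 1.13y = 833 and 0.211x + y = 488.
Substituting y = 488 - 0.211x into the first: x(1 - 1.13·0.211) = 833 - 1.13·488.
So x* = 282/0.762 = 370, and then y* = 488 - 0.211·370 = 410.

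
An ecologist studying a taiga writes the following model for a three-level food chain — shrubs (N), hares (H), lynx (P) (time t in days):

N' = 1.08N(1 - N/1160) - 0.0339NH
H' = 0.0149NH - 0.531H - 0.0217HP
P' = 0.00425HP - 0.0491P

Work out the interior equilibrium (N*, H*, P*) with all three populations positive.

N* ≈ 739, H* ≈ 11.6, P* ≈ 483

From dP/dt = 0: 0.00425H* = 0.0491, so H* = 11.6.
From dN/dt = 0: 1.08(1 - N*/1160) = 0.0339·11.6, giving N* = 1160·(1 - 0.363) = 739.
From dH/dt = 0: 0.0149·739 - 0.531 = 0.0217P*, so P* = 10.5/0.0217 = 483.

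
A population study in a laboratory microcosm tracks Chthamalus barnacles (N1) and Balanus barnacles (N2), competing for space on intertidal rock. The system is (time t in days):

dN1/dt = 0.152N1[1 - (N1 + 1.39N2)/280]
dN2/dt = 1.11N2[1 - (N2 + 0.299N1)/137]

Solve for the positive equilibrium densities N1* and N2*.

N1* ≈ 153, N2* ≈ 91.2

Setting both brackets to zero gives the nullclines N1 + 1.39N2 = 280 and 0.299N1 + N2 = 137.
Substituting N2 = 137 - 0.299N1 into the first: N1(1 - 1.39·0.299) = 280 - 1.39·137.
So N1* = 89.6/0.584 = 153, and then N2* = 137 - 0.299·153 = 91.2.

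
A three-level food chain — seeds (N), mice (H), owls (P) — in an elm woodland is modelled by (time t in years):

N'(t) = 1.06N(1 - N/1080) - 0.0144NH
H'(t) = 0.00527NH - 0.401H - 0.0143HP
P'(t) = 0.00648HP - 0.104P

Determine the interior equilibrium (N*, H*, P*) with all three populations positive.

From dP/dt = 0: 0.00648H* = 0.104, so H* = 16.
From dN/dt = 0: 1.06(1 - N*/1080) = 0.0144·16, giving N* = 1080·(1 - 0.218) = 845.
From dH/dt = 0: 0.00527·845 - 0.401 = 0.0143P*, so P* = 4.05/0.0143 = 283.

N* ≈ 845, H* ≈ 16, P* ≈ 283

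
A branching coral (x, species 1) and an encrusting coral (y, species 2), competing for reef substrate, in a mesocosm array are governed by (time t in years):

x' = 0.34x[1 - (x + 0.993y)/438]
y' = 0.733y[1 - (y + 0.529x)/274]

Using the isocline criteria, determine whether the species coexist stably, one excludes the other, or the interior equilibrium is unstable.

Compare the nullcline intercepts: K1/α12 = 438/0.993 = 441 > K2 = 274; K2/α21 = 274/0.529 = 518 > K1 = 438.
Since both inequalities hold, each species can invade when rare, so the interior equilibrium is stable.

stable coexistence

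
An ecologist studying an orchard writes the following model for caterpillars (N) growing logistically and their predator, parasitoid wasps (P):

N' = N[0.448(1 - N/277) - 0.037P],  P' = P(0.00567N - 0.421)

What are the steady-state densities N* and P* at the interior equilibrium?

From dP/dt = 0 with P > 0: 0.00567N* = 0.421, so N* = 74.3.
Substitute into dN/dt = 0: 0.448(1 - 74.3/277) = 0.037P*.
The bracket is 0.732, giving P* = 0.328/0.037 = 8.86.

N* ≈ 74.3, P* ≈ 8.86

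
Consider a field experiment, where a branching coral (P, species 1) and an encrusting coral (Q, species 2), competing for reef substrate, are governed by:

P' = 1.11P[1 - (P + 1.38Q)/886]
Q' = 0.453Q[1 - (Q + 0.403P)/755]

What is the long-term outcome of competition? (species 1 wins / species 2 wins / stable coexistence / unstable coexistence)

species 2 excludes species 1

Compare the nullcline intercepts: K1/α12 = 886/1.38 = 642 < K2 = 755; K2/α21 = 755/0.403 = 1870 > K1 = 886.
Since the inequalities point opposite ways, species 2 can invade but species 1 cannot.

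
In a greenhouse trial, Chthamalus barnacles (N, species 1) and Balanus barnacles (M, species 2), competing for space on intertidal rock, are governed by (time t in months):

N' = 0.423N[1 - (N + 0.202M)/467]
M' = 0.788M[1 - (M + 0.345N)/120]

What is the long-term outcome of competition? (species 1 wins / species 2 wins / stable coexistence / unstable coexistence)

Compare the nullcline intercepts: K1/α12 = 467/0.202 = 2310 > K2 = 120; K2/α21 = 120/0.345 = 348 < K1 = 467.
Since the inequalities point opposite ways, species 1 can invade but species 2 cannot.

species 1 excludes species 2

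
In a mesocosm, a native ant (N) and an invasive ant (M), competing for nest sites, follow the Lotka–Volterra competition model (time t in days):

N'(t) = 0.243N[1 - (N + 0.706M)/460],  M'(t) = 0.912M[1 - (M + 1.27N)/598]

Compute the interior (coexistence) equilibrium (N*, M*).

N* ≈ 366, M* ≈ 133

Setting both brackets to zero gives the nullclines N + 0.706M = 460 and 1.27N + M = 598.
Substituting M = 598 - 1.27N into the first: N(1 - 0.706·1.27) = 460 - 0.706·598.
So N* = 37.8/0.103 = 366, and then M* = 598 - 1.27·366 = 133.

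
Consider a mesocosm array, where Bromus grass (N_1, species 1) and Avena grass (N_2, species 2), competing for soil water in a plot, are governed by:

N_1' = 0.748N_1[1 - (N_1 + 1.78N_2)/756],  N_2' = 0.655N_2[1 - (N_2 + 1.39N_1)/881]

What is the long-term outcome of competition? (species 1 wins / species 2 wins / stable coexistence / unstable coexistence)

unstable coexistence (outcome depends on initial conditions)

Compare the nullcline intercepts: K1/α12 = 756/1.78 = 425 < K2 = 881; K2/α21 = 881/1.39 = 634 < K1 = 756.
Since both are reversed, neither can invade when rare; the interior point is a saddle.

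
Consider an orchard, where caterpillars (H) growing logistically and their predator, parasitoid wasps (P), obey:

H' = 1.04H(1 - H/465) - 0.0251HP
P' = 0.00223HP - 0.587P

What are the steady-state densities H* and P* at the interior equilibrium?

H* ≈ 263, P* ≈ 18

From dP/dt = 0 with P > 0: 0.00223H* = 0.587, so H* = 263.
Substitute into dH/dt = 0: 1.04(1 - 263/465) = 0.0251P*.
The bracket is 0.434, giving P* = 0.451/0.0251 = 18.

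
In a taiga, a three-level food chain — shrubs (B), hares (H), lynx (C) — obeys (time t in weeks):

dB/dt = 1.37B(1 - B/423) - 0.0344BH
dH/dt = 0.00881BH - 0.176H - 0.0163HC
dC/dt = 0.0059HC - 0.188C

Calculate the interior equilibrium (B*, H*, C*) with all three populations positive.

From dC/dt = 0: 0.0059H* = 0.188, so H* = 31.9.
From dB/dt = 0: 1.37(1 - B*/423) = 0.0344·31.9, giving B* = 423·(1 - 0.8) = 84.6.
From dH/dt = 0: 0.00881·84.6 - 0.176 = 0.0163C*, so C* = 0.569/0.0163 = 34.9.

B* ≈ 84.6, H* ≈ 31.9, C* ≈ 34.9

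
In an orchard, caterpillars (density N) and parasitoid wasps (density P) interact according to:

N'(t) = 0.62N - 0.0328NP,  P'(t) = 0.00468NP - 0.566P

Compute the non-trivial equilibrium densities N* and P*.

N* ≈ 121, P* ≈ 18.9

Set dP/dt = 0 with P > 0: 0.00468N - 0.566 = 0, so N* = 0.566/0.00468 = 121.
Set dN/dt = 0 with N > 0: 0.62 - 0.0328P = 0, so P* = 0.62/0.0328 = 18.9.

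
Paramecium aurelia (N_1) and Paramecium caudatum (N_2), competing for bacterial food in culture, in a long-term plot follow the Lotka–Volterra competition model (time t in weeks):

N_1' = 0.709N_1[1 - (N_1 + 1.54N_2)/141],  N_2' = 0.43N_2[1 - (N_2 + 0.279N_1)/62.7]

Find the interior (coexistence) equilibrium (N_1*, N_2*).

Setting both brackets to zero gives the nullclines N_1 + 1.54N_2 = 141 and 0.279N_1 + N_2 = 62.7.
Substituting N_2 = 62.7 - 0.279N_1 into the first: N_1(1 - 1.54·0.279) = 141 - 1.54·62.7.
So N_1* = 44.4/0.57 = 77.9, and then N_2* = 62.7 - 0.279·77.9 = 41.

N_1* ≈ 77.9, N_2* ≈ 41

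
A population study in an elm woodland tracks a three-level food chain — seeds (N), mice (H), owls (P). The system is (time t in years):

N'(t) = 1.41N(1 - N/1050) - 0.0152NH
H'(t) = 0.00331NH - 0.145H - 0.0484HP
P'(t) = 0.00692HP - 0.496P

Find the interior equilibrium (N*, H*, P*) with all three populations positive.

From dP/dt = 0: 0.00692H* = 0.496, so H* = 71.7.
From dN/dt = 0: 1.41(1 - N*/1050) = 0.0152·71.7, giving N* = 1050·(1 - 0.773) = 239.
From dH/dt = 0: 0.00331·239 - 0.145 = 0.0484P*, so P* = 0.645/0.0484 = 13.3.

N* ≈ 239, H* ≈ 71.7, P* ≈ 13.3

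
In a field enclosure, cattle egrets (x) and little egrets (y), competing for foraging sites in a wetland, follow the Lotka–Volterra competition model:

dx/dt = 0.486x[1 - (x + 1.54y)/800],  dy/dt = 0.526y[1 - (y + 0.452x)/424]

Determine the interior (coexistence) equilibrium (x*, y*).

Setting both brackets to zero gives the nullclines x + 1.54y = 800 and 0.452x + y = 424.
Substituting y = 424 - 0.452x into the first: x(1 - 1.54·0.452) = 800 - 1.54·424.
So x* = 147/0.304 = 484, and then y* = 424 - 0.452·484 = 205.

x* ≈ 484, y* ≈ 205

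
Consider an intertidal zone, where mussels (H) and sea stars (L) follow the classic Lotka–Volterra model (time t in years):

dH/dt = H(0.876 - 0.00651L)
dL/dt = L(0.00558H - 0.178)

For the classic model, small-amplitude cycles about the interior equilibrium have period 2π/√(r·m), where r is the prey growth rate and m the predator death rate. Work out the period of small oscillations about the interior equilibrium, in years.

Here r = 0.876 and m = 0.178, so r·m = 0.156.
ω = √0.156 = 0.395 per year, hence T = 2π/ω ≈ 15.9 years.

T ≈ 15.9 years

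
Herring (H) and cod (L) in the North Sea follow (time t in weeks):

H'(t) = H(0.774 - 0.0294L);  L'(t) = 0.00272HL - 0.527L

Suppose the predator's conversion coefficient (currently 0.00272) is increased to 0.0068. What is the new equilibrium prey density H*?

At the interior fixed point, setting dL/dt = 0 with L > 0 fixes H* = (predator death rate)/(HL coefficient) — independent of the other coefficients.
With the change, H* = 0.527/0.0068 = 77.5; it falls from 194.

H* ≈ 77.5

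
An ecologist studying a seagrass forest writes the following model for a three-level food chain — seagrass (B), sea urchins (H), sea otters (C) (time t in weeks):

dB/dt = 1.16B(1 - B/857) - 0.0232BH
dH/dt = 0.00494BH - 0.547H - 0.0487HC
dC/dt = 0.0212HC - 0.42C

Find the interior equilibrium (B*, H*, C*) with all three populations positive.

From dC/dt = 0: 0.0212H* = 0.42, so H* = 19.8.
From dB/dt = 0: 1.16(1 - B*/857) = 0.0232·19.8, giving B* = 857·(1 - 0.396) = 517.
From dH/dt = 0: 0.00494·517 - 0.547 = 0.0487C*, so C* = 2.01/0.0487 = 41.3.

B* ≈ 517, H* ≈ 19.8, C* ≈ 41.3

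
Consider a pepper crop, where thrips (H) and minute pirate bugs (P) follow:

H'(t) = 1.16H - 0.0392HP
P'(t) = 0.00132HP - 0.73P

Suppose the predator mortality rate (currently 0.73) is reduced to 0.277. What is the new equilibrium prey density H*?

H* ≈ 210

At the interior fixed point, setting dP/dt = 0 with P > 0 fixes H* = (predator death rate)/(HP coefficient) — independent of the other coefficients.
With the change, H* = 0.277/0.00132 = 210; it falls from 553.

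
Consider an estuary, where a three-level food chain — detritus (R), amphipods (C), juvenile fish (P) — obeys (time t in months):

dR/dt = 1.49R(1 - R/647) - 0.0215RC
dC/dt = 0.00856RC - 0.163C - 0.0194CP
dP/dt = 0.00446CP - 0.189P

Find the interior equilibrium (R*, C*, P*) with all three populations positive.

R* ≈ 251, C* ≈ 42.4, P* ≈ 103

From dP/dt = 0: 0.00446C* = 0.189, so C* = 42.4.
From dR/dt = 0: 1.49(1 - R*/647) = 0.0215·42.4, giving R* = 647·(1 - 0.611) = 251.
From dC/dt = 0: 0.00856·251 - 0.163 = 0.0194P*, so P* = 1.99/0.0194 = 103.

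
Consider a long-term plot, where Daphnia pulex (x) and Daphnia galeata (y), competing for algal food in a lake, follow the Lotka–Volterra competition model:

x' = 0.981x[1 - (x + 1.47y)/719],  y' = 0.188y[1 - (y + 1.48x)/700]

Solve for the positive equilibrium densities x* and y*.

x* ≈ 264, y* ≈ 310

Setting both brackets to zero gives the nullclines x + 1.47y = 719 and 1.48x + y = 700.
Substituting y = 700 - 1.48x into the first: x(1 - 1.47·1.48) = 719 - 1.47·700.
So x* = -310/-1.18 = 264, and then y* = 700 - 1.48·264 = 310.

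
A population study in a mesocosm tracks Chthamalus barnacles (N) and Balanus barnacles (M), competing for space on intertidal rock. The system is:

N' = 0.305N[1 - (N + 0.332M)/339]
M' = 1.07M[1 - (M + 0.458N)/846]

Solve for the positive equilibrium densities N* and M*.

N* ≈ 68.6, M* ≈ 815

Setting both brackets to zero gives the nullclines N + 0.332M = 339 and 0.458N + M = 846.
Substituting M = 846 - 0.458N into the first: N(1 - 0.332·0.458) = 339 - 0.332·846.
So N* = 58.1/0.848 = 68.6, and then M* = 846 - 0.458·68.6 = 815.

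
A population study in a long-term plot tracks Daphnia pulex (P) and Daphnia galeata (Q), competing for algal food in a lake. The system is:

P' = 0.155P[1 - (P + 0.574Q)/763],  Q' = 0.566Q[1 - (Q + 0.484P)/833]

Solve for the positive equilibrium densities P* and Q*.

P* ≈ 394, Q* ≈ 642

Setting both brackets to zero gives the nullclines P + 0.574Q = 763 and 0.484P + Q = 833.
Substituting Q = 833 - 0.484P into the first: P(1 - 0.574·0.484) = 763 - 0.574·833.
So P* = 285/0.722 = 394, and then Q* = 833 - 0.484·394 = 642.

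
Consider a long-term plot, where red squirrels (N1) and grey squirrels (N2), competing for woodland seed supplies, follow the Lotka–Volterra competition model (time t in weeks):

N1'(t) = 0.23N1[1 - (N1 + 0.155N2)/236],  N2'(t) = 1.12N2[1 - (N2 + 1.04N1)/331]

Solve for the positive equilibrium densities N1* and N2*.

N1* ≈ 220, N2* ≈ 102

Setting both brackets to zero gives the nullclines N1 + 0.155N2 = 236 and 1.04N1 + N2 = 331.
Substituting N2 = 331 - 1.04N1 into the first: N1(1 - 0.155·1.04) = 236 - 0.155·331.
So N1* = 185/0.839 = 220, and then N2* = 331 - 1.04·220 = 102.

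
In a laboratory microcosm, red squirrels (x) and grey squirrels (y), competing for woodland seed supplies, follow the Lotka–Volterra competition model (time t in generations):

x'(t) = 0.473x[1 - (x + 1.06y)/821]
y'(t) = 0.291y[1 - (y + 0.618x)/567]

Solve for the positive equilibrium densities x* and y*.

Setting both brackets to zero gives the nullclines x + 1.06y = 821 and 0.618x + y = 567.
Substituting y = 567 - 0.618x into the first: x(1 - 1.06·0.618) = 821 - 1.06·567.
So x* = 220/0.345 = 638, and then y* = 567 - 0.618·638 = 173.

x* ≈ 638, y* ≈ 173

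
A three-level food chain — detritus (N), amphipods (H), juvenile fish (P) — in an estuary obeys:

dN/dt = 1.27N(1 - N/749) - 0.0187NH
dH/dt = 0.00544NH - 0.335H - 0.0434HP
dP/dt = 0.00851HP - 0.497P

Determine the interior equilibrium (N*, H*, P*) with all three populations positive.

From dP/dt = 0: 0.00851H* = 0.497, so H* = 58.4.
From dN/dt = 0: 1.27(1 - N*/749) = 0.0187·58.4, giving N* = 749·(1 - 0.86) = 105.
From dH/dt = 0: 0.00544·105 - 0.335 = 0.0434P*, so P* = 0.236/0.0434 = 5.43.

N* ≈ 105, H* ≈ 58.4, P* ≈ 5.43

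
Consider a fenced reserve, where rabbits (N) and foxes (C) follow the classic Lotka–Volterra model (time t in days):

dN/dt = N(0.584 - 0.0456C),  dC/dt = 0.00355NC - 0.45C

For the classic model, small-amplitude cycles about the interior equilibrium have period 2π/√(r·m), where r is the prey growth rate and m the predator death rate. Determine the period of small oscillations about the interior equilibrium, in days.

T ≈ 12.3 days

Here r = 0.584 and m = 0.45, so r·m = 0.263.
ω = √0.263 = 0.513 per day, hence T = 2π/ω ≈ 12.3 days.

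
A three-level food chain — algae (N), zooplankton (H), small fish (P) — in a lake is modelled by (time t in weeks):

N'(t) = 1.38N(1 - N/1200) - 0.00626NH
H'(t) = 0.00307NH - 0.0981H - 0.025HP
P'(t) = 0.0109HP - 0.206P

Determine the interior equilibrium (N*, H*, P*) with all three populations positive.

N* ≈ 1100, H* ≈ 18.9, P* ≈ 131

From dP/dt = 0: 0.0109H* = 0.206, so H* = 18.9.
From dN/dt = 0: 1.38(1 - N*/1200) = 0.00626·18.9, giving N* = 1200·(1 - 0.0857) = 1100.
From dH/dt = 0: 0.00307·1100 - 0.0981 = 0.025P*, so P* = 3.27/0.025 = 131.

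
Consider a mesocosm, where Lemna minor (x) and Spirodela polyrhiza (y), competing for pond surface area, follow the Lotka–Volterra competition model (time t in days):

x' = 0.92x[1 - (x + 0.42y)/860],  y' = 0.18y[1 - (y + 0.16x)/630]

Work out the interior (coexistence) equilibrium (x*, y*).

Setting both brackets to zero gives the nullclines x + 0.42y = 860 and 0.16x + y = 630.
Substituting y = 630 - 0.16x into the first: x(1 - 0.42·0.16) = 860 - 0.42·630.
So x* = 595/0.933 = 638, and then y* = 630 - 0.16·638 = 528.

x* ≈ 638, y* ≈ 528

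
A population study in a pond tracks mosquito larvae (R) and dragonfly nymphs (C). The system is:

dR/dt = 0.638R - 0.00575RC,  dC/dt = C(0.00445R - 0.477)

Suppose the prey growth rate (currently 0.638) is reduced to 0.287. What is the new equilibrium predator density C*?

At the interior fixed point, setting dR/dt = 0 with R > 0 fixes C* = (prey growth rate)/(RC coefficient) — independent of the other coefficients.
With the change, C* = 0.287/0.00575 = 49.9; it falls from 111.

C* ≈ 49.9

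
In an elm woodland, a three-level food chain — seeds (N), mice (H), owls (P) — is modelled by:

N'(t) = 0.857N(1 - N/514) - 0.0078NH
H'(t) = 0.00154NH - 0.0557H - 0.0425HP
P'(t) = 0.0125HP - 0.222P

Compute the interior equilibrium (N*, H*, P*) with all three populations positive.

From dP/dt = 0: 0.0125H* = 0.222, so H* = 17.8.
From dN/dt = 0: 0.857(1 - N*/514) = 0.0078·17.8, giving N* = 514·(1 - 0.162) = 431.
From dH/dt = 0: 0.00154·431 - 0.0557 = 0.0425P*, so P* = 0.608/0.0425 = 14.3.

N* ≈ 431, H* ≈ 17.8, P* ≈ 14.3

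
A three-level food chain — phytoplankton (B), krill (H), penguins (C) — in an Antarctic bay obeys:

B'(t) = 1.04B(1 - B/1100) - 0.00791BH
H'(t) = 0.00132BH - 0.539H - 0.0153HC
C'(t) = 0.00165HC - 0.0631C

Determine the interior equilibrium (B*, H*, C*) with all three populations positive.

From dC/dt = 0: 0.00165H* = 0.0631, so H* = 38.2.
From dB/dt = 0: 1.04(1 - B*/1100) = 0.00791·38.2, giving B* = 1100·(1 - 0.291) = 780.
From dH/dt = 0: 0.00132·780 - 0.539 = 0.0153C*, so C* = 0.491/0.0153 = 32.1.

B* ≈ 780, H* ≈ 38.2, C* ≈ 32.1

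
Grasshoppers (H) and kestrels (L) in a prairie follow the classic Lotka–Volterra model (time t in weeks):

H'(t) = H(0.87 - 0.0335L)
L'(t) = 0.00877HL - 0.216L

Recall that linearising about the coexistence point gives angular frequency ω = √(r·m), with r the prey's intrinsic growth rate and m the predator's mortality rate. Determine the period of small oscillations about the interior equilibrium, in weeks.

Here r = 0.87 and m = 0.216, so r·m = 0.188.
ω = √0.188 = 0.433 per week, hence T = 2π/ω ≈ 14.5 weeks.

T ≈ 14.5 weeks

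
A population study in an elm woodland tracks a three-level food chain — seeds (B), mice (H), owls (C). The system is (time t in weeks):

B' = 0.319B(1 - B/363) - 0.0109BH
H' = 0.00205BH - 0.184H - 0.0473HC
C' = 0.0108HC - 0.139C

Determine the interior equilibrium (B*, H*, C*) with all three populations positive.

B* ≈ 203, H* ≈ 12.9, C* ≈ 4.92

From dC/dt = 0: 0.0108H* = 0.139, so H* = 12.9.
From dB/dt = 0: 0.319(1 - B*/363) = 0.0109·12.9, giving B* = 363·(1 - 0.44) = 203.
From dH/dt = 0: 0.00205·203 - 0.184 = 0.0473C*, so C* = 0.233/0.0473 = 4.92.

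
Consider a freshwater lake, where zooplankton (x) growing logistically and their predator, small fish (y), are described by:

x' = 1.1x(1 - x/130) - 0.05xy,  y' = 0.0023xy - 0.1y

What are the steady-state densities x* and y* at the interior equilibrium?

x* ≈ 43.5, y* ≈ 14.6

From dy/dt = 0 with y > 0: 0.0023x* = 0.1, so x* = 43.5.
Substitute into dx/dt = 0: 1.1(1 - 43.5/130) = 0.05y*.
The bracket is 0.666, giving y* = 0.732/0.05 = 14.6.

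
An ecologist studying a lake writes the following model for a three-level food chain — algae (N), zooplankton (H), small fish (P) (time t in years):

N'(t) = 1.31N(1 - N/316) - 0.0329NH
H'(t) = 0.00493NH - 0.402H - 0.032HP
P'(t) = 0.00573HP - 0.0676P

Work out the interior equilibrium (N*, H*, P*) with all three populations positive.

N* ≈ 222, H* ≈ 11.8, P* ≈ 21.7

From dP/dt = 0: 0.00573H* = 0.0676, so H* = 11.8.
From dN/dt = 0: 1.31(1 - N*/316) = 0.0329·11.8, giving N* = 316·(1 - 0.296) = 222.
From dH/dt = 0: 0.00493·222 - 0.402 = 0.032P*, so P* = 0.694/0.032 = 21.7.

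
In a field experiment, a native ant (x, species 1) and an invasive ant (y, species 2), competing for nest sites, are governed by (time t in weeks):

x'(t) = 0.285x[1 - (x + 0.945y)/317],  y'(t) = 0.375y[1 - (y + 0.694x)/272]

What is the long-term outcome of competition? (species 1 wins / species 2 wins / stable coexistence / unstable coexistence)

stable coexistence

Compare the nullcline intercepts: K1/α12 = 317/0.945 = 335 > K2 = 272; K2/α21 = 272/0.694 = 392 > K1 = 317.
Since both inequalities hold, each species can invade when rare, so the interior equilibrium is stable.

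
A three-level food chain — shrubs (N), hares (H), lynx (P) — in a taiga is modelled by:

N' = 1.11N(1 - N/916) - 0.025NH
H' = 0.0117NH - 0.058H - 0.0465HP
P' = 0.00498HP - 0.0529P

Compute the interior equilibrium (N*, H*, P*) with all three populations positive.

From dP/dt = 0: 0.00498H* = 0.0529, so H* = 10.6.
From dN/dt = 0: 1.11(1 - N*/916) = 0.025·10.6, giving N* = 916·(1 - 0.239) = 697.
From dH/dt = 0: 0.0117·697 - 0.058 = 0.0465P*, so P* = 8.1/0.0465 = 174.

N* ≈ 697, H* ≈ 10.6, P* ≈ 174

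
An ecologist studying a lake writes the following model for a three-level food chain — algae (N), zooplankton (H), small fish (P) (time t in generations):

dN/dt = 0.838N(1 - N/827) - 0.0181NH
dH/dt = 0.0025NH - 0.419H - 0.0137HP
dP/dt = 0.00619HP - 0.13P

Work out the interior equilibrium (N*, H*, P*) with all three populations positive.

From dP/dt = 0: 0.00619H* = 0.13, so H* = 21.
From dN/dt = 0: 0.838(1 - N*/827) = 0.0181·21, giving N* = 827·(1 - 0.454) = 452.
From dH/dt = 0: 0.0025·452 - 0.419 = 0.0137P*, so P* = 0.711/0.0137 = 51.9.

N* ≈ 452, H* ≈ 21, P* ≈ 51.9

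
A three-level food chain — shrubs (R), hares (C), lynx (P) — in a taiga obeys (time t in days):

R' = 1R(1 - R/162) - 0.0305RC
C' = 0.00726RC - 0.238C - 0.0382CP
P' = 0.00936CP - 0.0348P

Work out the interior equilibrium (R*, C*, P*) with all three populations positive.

R* ≈ 144, C* ≈ 3.72, P* ≈ 21.1

From dP/dt = 0: 0.00936C* = 0.0348, so C* = 3.72.
From dR/dt = 0: 1(1 - R*/162) = 0.0305·3.72, giving R* = 162·(1 - 0.113) = 144.
From dC/dt = 0: 0.00726·144 - 0.238 = 0.0382P*, so P* = 0.805/0.0382 = 21.1.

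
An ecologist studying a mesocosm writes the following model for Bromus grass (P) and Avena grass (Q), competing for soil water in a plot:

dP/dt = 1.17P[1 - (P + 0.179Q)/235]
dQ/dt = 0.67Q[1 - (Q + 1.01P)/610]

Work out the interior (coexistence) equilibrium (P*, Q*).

P* ≈ 154, Q* ≈ 455

Setting both brackets to zero gives the nullclines P + 0.179Q = 235 and 1.01P + Q = 610.
Substituting Q = 610 - 1.01P into the first: P(1 - 0.179·1.01) = 235 - 0.179·610.
So P* = 126/0.819 = 154, and then Q* = 610 - 1.01·154 = 455.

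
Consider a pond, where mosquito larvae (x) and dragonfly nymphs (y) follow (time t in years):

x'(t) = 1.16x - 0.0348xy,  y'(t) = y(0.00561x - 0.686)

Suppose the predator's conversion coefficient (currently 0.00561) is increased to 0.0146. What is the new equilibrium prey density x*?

x* ≈ 47

At the interior fixed point, setting dy/dt = 0 with y > 0 fixes x* = (predator death rate)/(xy coefficient) — independent of the other coefficients.
With the change, x* = 0.686/0.0146 = 47; it falls from 122.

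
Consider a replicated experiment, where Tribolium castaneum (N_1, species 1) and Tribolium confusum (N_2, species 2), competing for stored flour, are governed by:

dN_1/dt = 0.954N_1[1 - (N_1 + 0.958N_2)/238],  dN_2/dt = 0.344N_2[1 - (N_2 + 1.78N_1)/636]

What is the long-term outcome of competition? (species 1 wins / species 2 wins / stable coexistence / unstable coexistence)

species 2 excludes species 1

Compare the nullcline intercepts: K1/α12 = 238/0.958 = 248 < K2 = 636; K2/α21 = 636/1.78 = 357 > K1 = 238.
Since the inequalities point opposite ways, species 2 can invade but species 1 cannot.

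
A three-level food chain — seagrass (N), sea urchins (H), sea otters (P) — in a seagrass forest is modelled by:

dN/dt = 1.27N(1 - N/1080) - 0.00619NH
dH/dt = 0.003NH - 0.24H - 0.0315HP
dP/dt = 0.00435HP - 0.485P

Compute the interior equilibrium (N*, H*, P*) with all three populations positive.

From dP/dt = 0: 0.00435H* = 0.485, so H* = 111.
From dN/dt = 0: 1.27(1 - N*/1080) = 0.00619·111, giving N* = 1080·(1 - 0.543) = 493.
From dH/dt = 0: 0.003·493 - 0.24 = 0.0315P*, so P* = 1.24/0.0315 = 39.3.

N* ≈ 493, H* ≈ 111, P* ≈ 39.3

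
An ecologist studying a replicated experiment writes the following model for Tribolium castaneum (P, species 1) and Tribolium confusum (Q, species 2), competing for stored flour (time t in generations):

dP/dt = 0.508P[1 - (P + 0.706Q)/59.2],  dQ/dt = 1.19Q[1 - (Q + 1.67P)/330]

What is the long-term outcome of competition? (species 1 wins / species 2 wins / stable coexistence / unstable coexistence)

species 2 excludes species 1

Compare the nullcline intercepts: K1/α12 = 59.2/0.706 = 83.9 < K2 = 330; K2/α21 = 330/1.67 = 198 > K1 = 59.2.
Since the inequalities point opposite ways, species 2 can invade but species 1 cannot.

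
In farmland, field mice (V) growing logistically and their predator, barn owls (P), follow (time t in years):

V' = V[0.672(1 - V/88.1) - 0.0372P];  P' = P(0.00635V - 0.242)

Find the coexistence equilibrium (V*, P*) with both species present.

From dP/dt = 0 with P > 0: 0.00635V* = 0.242, so V* = 38.1.
Substitute into dV/dt = 0: 0.672(1 - 38.1/88.1) = 0.0372P*.
The bracket is 0.567, giving P* = 0.381/0.0372 = 10.3.

V* ≈ 38.1, P* ≈ 10.3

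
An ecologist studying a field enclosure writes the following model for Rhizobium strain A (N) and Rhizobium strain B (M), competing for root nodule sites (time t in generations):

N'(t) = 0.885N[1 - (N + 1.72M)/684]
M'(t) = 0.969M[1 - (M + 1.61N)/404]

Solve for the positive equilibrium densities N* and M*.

Setting both brackets to zero gives the nullclines N + 1.72M = 684 and 1.61N + M = 404.
Substituting M = 404 - 1.61N into the first: N(1 - 1.72·1.61) = 684 - 1.72·404.
So N* = -10.9/-1.77 = 6.15, and then M* = 404 - 1.61·6.15 = 394.

N* ≈ 6.15, M* ≈ 394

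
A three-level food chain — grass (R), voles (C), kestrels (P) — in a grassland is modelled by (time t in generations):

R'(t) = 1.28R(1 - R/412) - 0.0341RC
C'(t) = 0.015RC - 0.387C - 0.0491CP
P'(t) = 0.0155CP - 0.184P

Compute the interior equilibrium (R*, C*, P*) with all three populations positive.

From dP/dt = 0: 0.0155C* = 0.184, so C* = 11.9.
From dR/dt = 0: 1.28(1 - R*/412) = 0.0341·11.9, giving R* = 412·(1 - 0.316) = 282.
From dC/dt = 0: 0.015·282 - 0.387 = 0.0491P*, so P* = 3.84/0.0491 = 78.2.

R* ≈ 282, C* ≈ 11.9, P* ≈ 78.2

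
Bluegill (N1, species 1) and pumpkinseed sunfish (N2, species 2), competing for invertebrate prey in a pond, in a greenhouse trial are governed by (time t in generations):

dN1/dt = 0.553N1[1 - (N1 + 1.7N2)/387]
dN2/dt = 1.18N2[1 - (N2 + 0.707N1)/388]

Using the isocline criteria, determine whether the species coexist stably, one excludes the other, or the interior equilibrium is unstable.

species 2 excludes species 1

Compare the nullcline intercepts: K1/α12 = 387/1.7 = 228 < K2 = 388; K2/α21 = 388/0.707 = 549 > K1 = 387.
Since the inequalities point opposite ways, species 2 can invade but species 1 cannot.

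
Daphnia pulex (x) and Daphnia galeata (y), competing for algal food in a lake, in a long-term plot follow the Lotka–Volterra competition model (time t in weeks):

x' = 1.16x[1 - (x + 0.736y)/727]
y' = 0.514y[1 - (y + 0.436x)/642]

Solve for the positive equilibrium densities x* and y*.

Setting both brackets to zero gives the nullclines x + 0.736y = 727 and 0.436x + y = 642.
Substituting y = 642 - 0.436x into the first: x(1 - 0.736·0.436) = 727 - 0.736·642.
So x* = 254/0.679 = 375, and then y* = 642 - 0.436·375 = 479.

x* ≈ 375, y* ≈ 479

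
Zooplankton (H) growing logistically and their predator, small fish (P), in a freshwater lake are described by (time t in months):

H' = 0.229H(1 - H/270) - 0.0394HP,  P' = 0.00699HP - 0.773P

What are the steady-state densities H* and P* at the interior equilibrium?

From dP/dt = 0 with P > 0: 0.00699H* = 0.773, so H* = 111.
Substitute into dH/dt = 0: 0.229(1 - 111/270) = 0.0394P*.
The bracket is 0.59, giving P* = 0.135/0.0394 = 3.43.

H* ≈ 111, P* ≈ 3.43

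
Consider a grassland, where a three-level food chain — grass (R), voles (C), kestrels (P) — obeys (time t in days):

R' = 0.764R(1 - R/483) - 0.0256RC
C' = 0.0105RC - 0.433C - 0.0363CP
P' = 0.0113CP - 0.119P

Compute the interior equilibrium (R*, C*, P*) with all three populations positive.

From dP/dt = 0: 0.0113C* = 0.119, so C* = 10.5.
From dR/dt = 0: 0.764(1 - R*/483) = 0.0256·10.5, giving R* = 483·(1 - 0.353) = 313.
From dC/dt = 0: 0.0105·313 - 0.433 = 0.0363P*, so P* = 2.85/0.0363 = 78.5.

R* ≈ 313, C* ≈ 10.5, P* ≈ 78.5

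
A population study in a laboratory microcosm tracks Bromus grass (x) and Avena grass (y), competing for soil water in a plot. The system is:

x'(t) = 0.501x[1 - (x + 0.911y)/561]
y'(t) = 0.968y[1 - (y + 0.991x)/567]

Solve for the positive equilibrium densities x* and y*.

Setting both brackets to zero gives the nullclines x + 0.911y = 561 and 0.991x + y = 567.
Substituting y = 567 - 0.991x into the first: x(1 - 0.911·0.991) = 561 - 0.911·567.
So x* = 44.5/0.0972 = 457, and then y* = 567 - 0.991·457 = 114.

x* ≈ 457, y* ≈ 114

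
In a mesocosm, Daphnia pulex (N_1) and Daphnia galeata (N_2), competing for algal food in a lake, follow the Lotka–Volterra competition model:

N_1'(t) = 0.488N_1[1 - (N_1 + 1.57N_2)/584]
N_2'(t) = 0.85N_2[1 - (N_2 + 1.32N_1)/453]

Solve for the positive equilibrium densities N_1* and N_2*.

Setting both brackets to zero gives the nullclines N_1 + 1.57N_2 = 584 and 1.32N_1 + N_2 = 453.
Substituting N_2 = 453 - 1.32N_1 into the first: N_1(1 - 1.57·1.32) = 584 - 1.57·453.
So N_1* = -127/-1.07 = 119, and then N_2* = 453 - 1.32·119 = 296.

N_1* ≈ 119, N_2* ≈ 296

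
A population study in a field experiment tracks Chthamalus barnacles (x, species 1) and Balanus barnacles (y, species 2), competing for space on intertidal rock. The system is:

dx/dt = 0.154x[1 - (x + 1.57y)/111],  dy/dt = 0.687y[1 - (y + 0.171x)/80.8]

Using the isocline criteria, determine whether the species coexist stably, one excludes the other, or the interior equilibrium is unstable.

species 2 excludes species 1

Compare the nullcline intercepts: K1/α12 = 111/1.57 = 70.7 < K2 = 80.8; K2/α21 = 80.8/0.171 = 473 > K1 = 111.
Since the inequalities point opposite ways, species 2 can invade but species 1 cannot.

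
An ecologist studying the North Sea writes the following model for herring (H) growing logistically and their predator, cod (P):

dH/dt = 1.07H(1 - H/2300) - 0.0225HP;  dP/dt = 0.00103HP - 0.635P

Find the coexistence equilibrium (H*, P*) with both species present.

From dP/dt = 0 with P > 0: 0.00103H* = 0.635, so H* = 617.
Substitute into dH/dt = 0: 1.07(1 - 617/2300) = 0.0225P*.
The bracket is 0.732, giving P* = 0.783/0.0225 = 34.8.

H* ≈ 617, P* ≈ 34.8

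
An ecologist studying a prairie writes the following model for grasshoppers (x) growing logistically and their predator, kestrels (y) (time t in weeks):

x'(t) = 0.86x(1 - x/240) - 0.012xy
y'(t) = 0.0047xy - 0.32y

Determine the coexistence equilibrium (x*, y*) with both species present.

x* ≈ 68.1, y* ≈ 51.3

From dy/dt = 0 with y > 0: 0.0047x* = 0.32, so x* = 68.1.
Substitute into dx/dt = 0: 0.86(1 - 68.1/240) = 0.012y*.
The bracket is 0.716, giving y* = 0.616/0.012 = 51.3.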